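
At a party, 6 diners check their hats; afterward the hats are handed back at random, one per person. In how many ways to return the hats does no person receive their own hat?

By inclusion-exclusion, !6 = Σ (-1)^k · 6!/k! for k=0..6
= 6! - 6!/1! + 6!/2! - 6!/3! + 6!/4! - 6!/5! + 6!/6!
= 720 - 720 + 360 - 120 + 30 - 6 + 1
= 265

265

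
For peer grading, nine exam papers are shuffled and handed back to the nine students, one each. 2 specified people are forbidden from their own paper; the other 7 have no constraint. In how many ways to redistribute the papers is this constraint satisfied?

287280

Let A_j be the event that the j-th constrained one is fixed. By inclusion-exclusion over the 2 events:
Σ_{j=0}^{2} (-1)^j C(2,j)(9-j)!
= C(2,0)·9! - C(2,1)·8! + C(2,2)·7!
= 362880 - 80640 + 5040
= 287280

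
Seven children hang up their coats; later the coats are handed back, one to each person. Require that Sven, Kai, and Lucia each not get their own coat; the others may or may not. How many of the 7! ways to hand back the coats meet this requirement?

3216

Inclusion-exclusion on the 3 forbidden self-matches:
Σ_{j=0}^{3} (-1)^j C(3,j)(7-j)!
= C(3,0)·7! - C(3,1)·6! + C(3,2)·5! - C(3,3)·4!
= 5040 - 2160 + 360 - 24
= 3216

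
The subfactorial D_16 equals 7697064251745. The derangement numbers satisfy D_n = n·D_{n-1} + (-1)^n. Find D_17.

D_17 = 17·7697064251745 - 1 = 130850092279664.

130850092279664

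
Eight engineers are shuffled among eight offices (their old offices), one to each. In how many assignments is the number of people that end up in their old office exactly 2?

Pick the 2 fixed positions: C(8,2) = 28 ways.
The other 6 form a derangement: !6 = 265.
Total: 28 × 265 = 7420.

7420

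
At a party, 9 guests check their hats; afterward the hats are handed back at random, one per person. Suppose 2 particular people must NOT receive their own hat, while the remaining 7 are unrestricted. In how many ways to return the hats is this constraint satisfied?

287280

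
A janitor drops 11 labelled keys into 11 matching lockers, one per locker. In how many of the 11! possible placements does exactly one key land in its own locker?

14684571

Pick the single fixed position: C(11,1) = 11 ways.
The other 10 form a derangement: !10 = 1334961.
Total: 11 × 1334961 = 14684571.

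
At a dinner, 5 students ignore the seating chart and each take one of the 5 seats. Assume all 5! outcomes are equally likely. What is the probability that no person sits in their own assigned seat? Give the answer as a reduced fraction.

Favorable outcomes: !5 = 44.
Total outcomes: 5! = 120.
Probability = 44/120 = 11/30.

11/30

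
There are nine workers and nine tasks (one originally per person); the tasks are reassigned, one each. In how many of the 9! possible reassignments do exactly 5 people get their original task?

Choose which 5 of the 9 are fixed: C(9,5) = 126.
The remaining 4 must be deranged: !4 = 9.
Total: 126 × 9 = 1134.

1134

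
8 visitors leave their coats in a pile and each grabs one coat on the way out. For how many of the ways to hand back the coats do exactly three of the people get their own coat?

2464

Choose which 3 of the 8 are fixed: C(8,3) = 56.
The other 5 form a derangement: !5 = 44.
Total: 56 × 44 = 2464.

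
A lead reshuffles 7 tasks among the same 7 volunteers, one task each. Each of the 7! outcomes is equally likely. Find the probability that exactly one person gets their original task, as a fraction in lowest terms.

Favorable outcomes: C(7,1)·!6 = 7·265 = 1855.
Total outcomes: 7! = 5040.
Probability = 1855/5040 = 53/144.

53/144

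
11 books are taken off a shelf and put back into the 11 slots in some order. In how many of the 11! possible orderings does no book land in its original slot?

By inclusion-exclusion, !11 = Σ (-1)^k · 11!/k! for k=0..11
= 11! - 11!/1! + 11!/2! - 11!/3! + 11!/4! - 11!/5! + 11!/6! - 11!/7! + 11!/8! - 11!/9! + 11!/10! - 11!/11!
= 39916800 - 39916800 + 19958400 - 6652800 + 1663200 - 332640 + 55440 - 7920 + 990 - 110 + 11 - 1
= 14684570

14684570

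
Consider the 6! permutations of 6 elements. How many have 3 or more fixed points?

56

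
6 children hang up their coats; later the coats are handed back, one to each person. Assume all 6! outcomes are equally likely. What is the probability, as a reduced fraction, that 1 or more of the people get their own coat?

91/144

Favorable outcomes: Σ_{i≥1} C(6,i)·!(6-i) = 6·44 + 15·9 + 20·2 + 15·1 + 6·0 + 1·1 = 455.
Total outcomes: 6! = 720.
Probability = 455/720 = 91/144.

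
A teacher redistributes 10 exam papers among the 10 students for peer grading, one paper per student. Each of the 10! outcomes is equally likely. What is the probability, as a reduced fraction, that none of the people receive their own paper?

Favorable outcomes: !10 = 1334961.
Total outcomes: 10! = 3628800.
Probability = 1334961/3628800 = 16481/44800.

16481/44800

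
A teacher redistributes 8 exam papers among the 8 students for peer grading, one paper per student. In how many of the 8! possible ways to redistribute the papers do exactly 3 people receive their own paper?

2464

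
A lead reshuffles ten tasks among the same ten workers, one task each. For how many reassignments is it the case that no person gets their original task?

1334961

Use !n = n·!(n-1) + (-1)^n.
!10 = 10·133496 + 1 = 1334961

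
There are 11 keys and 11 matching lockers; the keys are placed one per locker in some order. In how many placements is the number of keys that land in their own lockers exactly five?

Choose which 5 of the 11 are fixed: C(11,5) = 462.
The remaining 6 must be deranged: !6 = 265.
Total: 462 × 265 = 122430.

122430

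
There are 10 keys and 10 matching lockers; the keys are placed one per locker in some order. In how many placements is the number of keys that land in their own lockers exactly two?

667485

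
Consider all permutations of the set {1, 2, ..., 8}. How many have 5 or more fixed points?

# with exactly i fixed is C(8,i)·!(8-i); sum over i=5..8:
  i=5: C(8,5)·!3 = 56·2 = 112
  i=6: C(8,6)·!2 = 28·1 = 28
  i=7: C(8,7)·!1 = 8·0 = 0
  i=8: C(8,8)·!0 = 1·1 = 1
Total = 141.

141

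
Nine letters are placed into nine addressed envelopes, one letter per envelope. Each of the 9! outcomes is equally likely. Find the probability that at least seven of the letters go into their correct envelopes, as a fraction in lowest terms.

37/362880

Favorable outcomes: Σ_{i≥7} C(9,i)·!(9-i) = 36·1 + 9·0 + 1·1 = 37.
Total outcomes: 9! = 362880.
Probability = 37/362880 = 37/362880.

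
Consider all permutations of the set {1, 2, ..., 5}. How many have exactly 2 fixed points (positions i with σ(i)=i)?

20

Pick the 2 fixed positions: C(5,2) = 10 ways.
The other 3 form a derangement: !3 = 2.
Total: 10 × 2 = 20.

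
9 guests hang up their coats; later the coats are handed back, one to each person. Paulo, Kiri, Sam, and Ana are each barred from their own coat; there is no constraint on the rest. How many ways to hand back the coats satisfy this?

229080

Let A_j be the event that the j-th constrained one is fixed. By inclusion-exclusion over the 4 events:
Σ_{j=0}^{4} (-1)^j C(4,j)(9-j)!
= C(4,0)·9! - C(4,1)·8! + C(4,2)·7! - C(4,3)·6! + C(4,4)·5!
= 362880 - 161280 + 30240 - 2880 + 120
= 229080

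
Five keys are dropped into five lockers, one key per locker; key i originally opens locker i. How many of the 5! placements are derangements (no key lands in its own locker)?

44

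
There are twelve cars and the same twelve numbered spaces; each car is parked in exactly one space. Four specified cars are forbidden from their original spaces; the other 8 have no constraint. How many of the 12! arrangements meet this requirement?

339696000

Let A_j be the event that the j-th constrained one is fixed. By inclusion-exclusion over the 4 events:
Σ_{j=0}^{4} (-1)^j C(4,j)(12-j)!
= C(4,0)·12! - C(4,1)·11! + C(4,2)·10! - C(4,3)·9! + C(4,4)·8!
= 479001600 - 159667200 + 21772800 - 1451520 + 40320
= 339696000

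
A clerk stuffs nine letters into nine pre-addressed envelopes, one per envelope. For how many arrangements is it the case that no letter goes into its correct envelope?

133496

Recurrence: !9 = 9·!8 + (-1)^9.
!9 = 9·14833 - 1 = 133496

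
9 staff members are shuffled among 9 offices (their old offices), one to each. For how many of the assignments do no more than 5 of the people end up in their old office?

362675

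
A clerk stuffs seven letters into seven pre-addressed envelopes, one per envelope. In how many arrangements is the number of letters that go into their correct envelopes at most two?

Sum C(7,i)·!(7-i) for i = 0..2:
  i=0: C(7,0)·!7 = 1·1854 = 1854
  i=1: C(7,1)·!6 = 7·265 = 1855
  i=2: C(7,2)·!5 = 21·44 = 924
Total = 4633.

4633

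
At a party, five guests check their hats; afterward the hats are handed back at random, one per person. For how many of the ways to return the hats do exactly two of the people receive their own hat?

20

Pick the 2 fixed positions: C(5,2) = 10 ways.
The remaining 3 must be deranged: !3 = 2.
Total: 10 × 2 = 20.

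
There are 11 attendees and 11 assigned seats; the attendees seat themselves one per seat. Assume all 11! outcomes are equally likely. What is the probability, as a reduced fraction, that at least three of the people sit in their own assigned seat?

3205379/39916800

Favorable outcomes: Σ_{i≥3} C(11,i)·!(11-i) = 165·14833 + 330·1854 + 462·265 + 462·44 + 330·9 + 165·2 + 55·1 + 11·0 + 1·1 = 3205379.
Total outcomes: 11! = 39916800.
Probability = 3205379/39916800 = 3205379/39916800.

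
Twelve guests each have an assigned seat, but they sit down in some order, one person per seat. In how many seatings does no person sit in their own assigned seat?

The subfactorial !12 = [12!/e] (nearest integer).
12! = 479001600, and 479001600/e ≈ 176214840.93, so !12 = 176214841.

176214841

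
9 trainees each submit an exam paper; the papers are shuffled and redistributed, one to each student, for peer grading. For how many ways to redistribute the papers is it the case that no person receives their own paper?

133496

Use !n = n·!(n-1) + (-1)^n.
!9 = 9·14833 - 1 = 133496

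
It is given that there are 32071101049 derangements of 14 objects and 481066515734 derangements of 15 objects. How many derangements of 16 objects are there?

7697064251745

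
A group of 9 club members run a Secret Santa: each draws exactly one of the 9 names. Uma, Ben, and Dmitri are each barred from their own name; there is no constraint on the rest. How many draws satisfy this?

Let A_j be the event that the j-th constrained one is fixed. By inclusion-exclusion over the 3 events:
Σ_{j=0}^{3} (-1)^j C(3,j)(9-j)!
= C(3,0)·9! - C(3,1)·8! + C(3,2)·7! - C(3,3)·6!
= 362880 - 120960 + 15120 - 720
= 256320

256320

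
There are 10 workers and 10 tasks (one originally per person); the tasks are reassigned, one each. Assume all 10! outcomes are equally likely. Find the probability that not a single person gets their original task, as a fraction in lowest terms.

16481/44800

Favorable outcomes: !10 = 1334961.
Total outcomes: 10! = 3628800.
Probability = 1334961/3628800 = 16481/44800.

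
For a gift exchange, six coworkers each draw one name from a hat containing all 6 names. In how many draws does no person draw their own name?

Use !n = (n-1)(!(n-1) + !(n-2)).
!6 = 5·(44 + 9) = 5·53 = 265

265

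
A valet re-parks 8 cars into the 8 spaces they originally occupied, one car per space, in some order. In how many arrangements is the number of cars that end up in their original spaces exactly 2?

7420

Choose which 2 of the 8 are fixed: C(8,2) = 28.
The other 6 form a derangement: !6 = 265.
Total: 28 × 265 = 7420.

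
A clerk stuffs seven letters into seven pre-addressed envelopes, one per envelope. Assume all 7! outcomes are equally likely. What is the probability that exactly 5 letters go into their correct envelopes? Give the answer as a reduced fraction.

1/240

Favorable outcomes: C(7,5)·!2 = 21·1 = 21.
Total outcomes: 7! = 5040.
Probability = 21/5040 = 1/240.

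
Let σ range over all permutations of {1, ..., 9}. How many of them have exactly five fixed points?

Pick the 5 fixed positions: C(9,5) = 126 ways.
The other 4 form a derangement: !4 = 9.
Total: 126 × 9 = 1134.

1134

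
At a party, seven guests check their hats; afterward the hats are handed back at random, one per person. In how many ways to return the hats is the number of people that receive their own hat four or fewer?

5018

# with exactly i fixed is C(7,i)·!(7-i); sum over i=0..4:
  i=0: C(7,0)·!7 = 1·1854 = 1854
  i=1: C(7,1)·!6 = 7·265 = 1855
  i=2: C(7,2)·!5 = 21·44 = 924
  i=3: C(7,3)·!4 = 35·9 = 315
  i=4: C(7,4)·!3 = 35·2 = 70
Total = 5018.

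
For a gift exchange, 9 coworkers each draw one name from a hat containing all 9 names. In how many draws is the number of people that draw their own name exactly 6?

Pick the 6 fixed positions: C(9,6) = 84 ways.
The remaining 3 must be deranged: !3 = 2.
Total: 84 × 2 = 168.

168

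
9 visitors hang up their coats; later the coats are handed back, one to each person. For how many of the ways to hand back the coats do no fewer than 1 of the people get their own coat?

229384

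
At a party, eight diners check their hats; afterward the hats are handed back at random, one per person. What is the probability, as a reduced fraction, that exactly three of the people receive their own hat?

Favorable outcomes: C(8,3)·!5 = 56·44 = 2464.
Total outcomes: 8! = 40320.
Probability = 2464/40320 = 11/180.

11/180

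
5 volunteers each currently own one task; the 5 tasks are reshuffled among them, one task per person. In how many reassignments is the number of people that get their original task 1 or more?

76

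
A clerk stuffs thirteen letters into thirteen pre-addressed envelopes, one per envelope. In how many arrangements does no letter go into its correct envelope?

2290792932

!13 = 13! · Σ_{k=0}^{13} (-1)^k/k!
= 13! - 13!/1! + 13!/2! - 13!/3! + 13!/4! - 13!/5! + 13!/6! - 13!/7! + 13!/8! - 13!/9! + 13!/10! - 13!/11! + 13!/12! - 13!/13!
= 6227020800 - 6227020800 + 3113510400 - 1037836800 + 259459200 - 51891840 + 8648640 - 1235520 + 154440 - 17160 + 1716 - 156 + 13 - 1
= 2290792932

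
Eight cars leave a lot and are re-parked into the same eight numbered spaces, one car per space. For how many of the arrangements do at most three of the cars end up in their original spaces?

39549

# with exactly i fixed is C(8,i)·!(8-i); sum over i=0..3:
  i=0: C(8,0)·!8 = 1·14833 = 14833
  i=1: C(8,1)·!7 = 8·1854 = 14832
  i=2: C(8,2)·!6 = 28·265 = 7420
  i=3: C(8,3)·!5 = 56·44 = 2464
Total = 39549.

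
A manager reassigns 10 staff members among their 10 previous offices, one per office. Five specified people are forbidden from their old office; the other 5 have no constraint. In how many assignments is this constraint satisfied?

Inclusion-exclusion on the 5 forbidden self-matches:
Σ_{j=0}^{5} (-1)^j C(5,j)(10-j)!
= C(5,0)·10! - C(5,1)·9! + C(5,2)·8! - C(5,3)·7! + C(5,4)·6! - C(5,5)·5!
= 3628800 - 1814400 + 403200 - 50400 + 3600 - 120
= 2170680

2170680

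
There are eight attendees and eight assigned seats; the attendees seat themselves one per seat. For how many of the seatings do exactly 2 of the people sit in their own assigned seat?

Pick the 2 fixed positions: C(8,2) = 28 ways.
The other 6 form a derangement: !6 = 265.
Total: 28 × 265 = 7420.

7420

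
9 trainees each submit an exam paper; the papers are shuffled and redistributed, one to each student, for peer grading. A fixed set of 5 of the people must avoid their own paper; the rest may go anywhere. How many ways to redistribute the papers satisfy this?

205056

Let A_j be the event that the j-th constrained one is fixed. By inclusion-exclusion over the 5 events:
Σ_{j=0}^{5} (-1)^j C(5,j)(9-j)!
= C(5,0)·9! - C(5,1)·8! + C(5,2)·7! - C(5,3)·6! + C(5,4)·5! - C(5,5)·4!
= 362880 - 201600 + 50400 - 7200 + 600 - 24
= 205056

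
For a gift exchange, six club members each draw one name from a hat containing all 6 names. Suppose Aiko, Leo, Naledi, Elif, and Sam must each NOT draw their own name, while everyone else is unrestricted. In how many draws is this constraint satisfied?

309

Let A_j be the event that the j-th constrained one is fixed. By inclusion-exclusion over the 5 events:
Σ_{j=0}^{5} (-1)^j C(5,j)(6-j)!
= C(5,0)·6! - C(5,1)·5! + C(5,2)·4! - C(5,3)·3! + C(5,4)·2! - C(5,5)·1!
= 720 - 600 + 240 - 60 + 10 - 1
= 309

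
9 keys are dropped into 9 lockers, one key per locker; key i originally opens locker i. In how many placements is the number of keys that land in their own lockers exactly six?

Pick the 6 fixed positions: C(9,6) = 84 ways.
The other 3 form a derangement: !3 = 2.
Total: 84 × 2 = 168.

168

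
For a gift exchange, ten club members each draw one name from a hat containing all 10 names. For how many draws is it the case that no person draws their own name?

1334961

The number of derangements of 10 is !10 = Σ_{k=0}^{10} (-1)^k·10!/k!
= 10! - 10!/1! + 10!/2! - 10!/3! + 10!/4! - 10!/5! + 10!/6! - 10!/7! + 10!/8! - 10!/9! + 10!/10!
= 3628800 - 3628800 + 1814400 - 604800 + 151200 - 30240 + 5040 - 720 + 90 - 10 + 1
= 1334961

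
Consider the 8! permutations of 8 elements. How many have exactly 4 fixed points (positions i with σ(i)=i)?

Choose which 4 of the 8 are fixed: C(8,4) = 70.
The other 4 form a derangement: !4 = 9.
Total: 70 × 9 = 630.

630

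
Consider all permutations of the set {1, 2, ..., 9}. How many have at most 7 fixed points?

Sum C(9,i)·!(9-i) for i = 0..7:
  i=0: C(9,0)·!9 = 1·133496 = 133496
  i=1: C(9,1)·!8 = 9·14833 = 133497
  i=2: C(9,2)·!7 = 36·1854 = 66744
  i=3: C(9,3)·!6 = 84·265 = 22260
  i=4: C(9,4)·!5 = 126·44 = 5544
  i=5: C(9,5)·!4 = 126·9 = 1134
  i=6: C(9,6)·!3 = 84·2 = 168
  i=7: C(9,7)·!2 = 36·1 = 36
Total = 362879.

362879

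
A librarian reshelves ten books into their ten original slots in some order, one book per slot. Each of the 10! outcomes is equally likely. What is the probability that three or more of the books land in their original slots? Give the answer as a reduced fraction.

145697/1814400

Favorable outcomes: Σ_{i≥3} C(10,i)·!(10-i) = 120·1854 + 210·265 + 252·44 + 210·9 + 120·2 + 45·1 + 10·0 + 1·1 = 291394.
Total outcomes: 10! = 3628800.
Probability = 291394/3628800 = 145697/1814400.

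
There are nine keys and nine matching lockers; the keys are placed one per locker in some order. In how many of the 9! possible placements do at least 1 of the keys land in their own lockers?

229384

# with exactly i fixed is C(9,i)·!(9-i); sum over i=1..9:
  i=1: C(9,1)·!8 = 9·14833 = 133497
  i=2: C(9,2)·!7 = 36·1854 = 66744
  i=3: C(9,3)·!6 = 84·265 = 22260
  i=4: C(9,4)·!5 = 126·44 = 5544
  i=5: C(9,5)·!4 = 126·9 = 1134
  i=6: C(9,6)·!3 = 84·2 = 168
  i=7: C(9,7)·!2 = 36·1 = 36
  i=8: C(9,8)·!1 = 9·0 = 0
  i=9: C(9,9)·!0 = 1·1 = 1
Total = 229384.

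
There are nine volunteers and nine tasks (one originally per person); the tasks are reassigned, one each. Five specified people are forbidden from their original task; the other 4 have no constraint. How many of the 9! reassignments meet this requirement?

205056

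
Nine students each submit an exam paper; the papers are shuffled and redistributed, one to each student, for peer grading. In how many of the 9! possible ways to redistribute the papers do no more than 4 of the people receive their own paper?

361541

Sum C(9,i)·!(9-i) for i = 0..4:
  i=0: C(9,0)·!9 = 1·133496 = 133496
  i=1: C(9,1)·!8 = 9·14833 = 133497
  i=2: C(9,2)·!7 = 36·1854 = 66744
  i=3: C(9,3)·!6 = 84·265 = 22260
  i=4: C(9,4)·!5 = 126·44 = 5544
Total = 361541.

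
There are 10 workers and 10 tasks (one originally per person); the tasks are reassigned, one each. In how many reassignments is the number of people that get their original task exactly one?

Pick the single fixed position: C(10,1) = 10 ways.
The remaining 9 must be deranged: !9 = 133496.
Total: 10 × 133496 = 1334960.

1334960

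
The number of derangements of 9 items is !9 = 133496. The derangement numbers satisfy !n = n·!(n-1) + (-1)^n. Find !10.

!10 = 10·133496 + 1 = 1334961.

1334961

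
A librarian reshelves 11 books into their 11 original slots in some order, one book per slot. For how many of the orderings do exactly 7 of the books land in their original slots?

2970

Pick the 7 fixed positions: C(11,7) = 330 ways.
The remaining 4 must be deranged: !4 = 9.
Total: 330 × 9 = 2970.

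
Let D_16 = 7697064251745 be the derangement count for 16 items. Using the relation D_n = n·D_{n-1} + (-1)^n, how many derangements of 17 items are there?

130850092279664

D_17 = 17·7697064251745 - 1 = 130850092279664.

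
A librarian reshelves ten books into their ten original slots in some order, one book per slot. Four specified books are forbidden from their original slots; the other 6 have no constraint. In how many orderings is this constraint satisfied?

2399760

Let A_j be the event that the j-th constrained one is fixed. By inclusion-exclusion over the 4 events:
Σ_{j=0}^{4} (-1)^j C(4,j)(10-j)!
= C(4,0)·10! - C(4,1)·9! + C(4,2)·8! - C(4,3)·7! + C(4,4)·6!
= 3628800 - 1451520 + 241920 - 20160 + 720
= 2399760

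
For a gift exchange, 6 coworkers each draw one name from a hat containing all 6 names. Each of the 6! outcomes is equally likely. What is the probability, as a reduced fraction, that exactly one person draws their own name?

Favorable outcomes: C(6,1)·!5 = 6·44 = 264.
Total outcomes: 6! = 720.
Probability = 264/720 = 11/30.

11/30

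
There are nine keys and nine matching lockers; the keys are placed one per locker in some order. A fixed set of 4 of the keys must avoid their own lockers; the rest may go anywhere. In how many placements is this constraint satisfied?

229080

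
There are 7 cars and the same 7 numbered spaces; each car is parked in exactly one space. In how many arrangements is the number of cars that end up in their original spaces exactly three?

Pick the 3 fixed positions: C(7,3) = 35 ways.
The other 4 form a derangement: !4 = 9.
Total: 35 × 9 = 315.

315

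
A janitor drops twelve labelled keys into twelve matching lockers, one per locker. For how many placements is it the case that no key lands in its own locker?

176214841

Recurrence: !12 = 11·(!11 + !10).
!12 = 11·(14684570 + 1334961) = 11·16019531 = 176214841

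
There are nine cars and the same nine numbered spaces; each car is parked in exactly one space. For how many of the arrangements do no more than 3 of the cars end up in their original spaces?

Sum C(9,i)·!(9-i) for i = 0..3:
  i=0: C(9,0)·!9 = 1·133496 = 133496
  i=1: C(9,1)·!8 = 9·14833 = 133497
  i=2: C(9,2)·!7 = 36·1854 = 66744
  i=3: C(9,3)·!6 = 84·265 = 22260
Total = 355997.

355997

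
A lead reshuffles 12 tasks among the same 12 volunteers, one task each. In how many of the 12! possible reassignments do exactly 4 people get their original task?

7342335

Pick the 4 fixed positions: C(12,4) = 495 ways.
The other 8 form a derangement: !8 = 14833.
Total: 495 × 14833 = 7342335.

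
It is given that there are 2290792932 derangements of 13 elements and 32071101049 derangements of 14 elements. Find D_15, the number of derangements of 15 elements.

D_15 = (15-1)·(D_14 + D_13) = 14·(32071101049 + 2290792932) = 14·34361893981 = 481066515734.

481066515734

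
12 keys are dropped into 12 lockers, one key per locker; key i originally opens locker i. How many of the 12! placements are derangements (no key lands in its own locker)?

176214841

!12 = 12! · Σ_{k=0}^{12} (-1)^k/k!
= 12! - 12!/1! + 12!/2! - 12!/3! + 12!/4! - 12!/5! + 12!/6! - 12!/7! + 12!/8! - 12!/9! + 12!/10! - 12!/11! + 12!/12!
= 479001600 - 479001600 + 239500800 - 79833600 + 19958400 - 3991680 + 665280 - 95040 + 11880 - 1320 + 132 - 12 + 1
= 176214841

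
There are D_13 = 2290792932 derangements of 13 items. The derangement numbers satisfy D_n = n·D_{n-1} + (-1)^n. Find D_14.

32071101049

D_14 = 14·2290792932 + 1 = 32071101049.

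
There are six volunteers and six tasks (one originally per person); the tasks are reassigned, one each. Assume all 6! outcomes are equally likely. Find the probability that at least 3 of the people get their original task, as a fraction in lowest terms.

7/90

Favorable outcomes: Σ_{i≥3} C(6,i)·!(6-i) = 20·2 + 15·1 + 6·0 + 1·1 = 56.
Total outcomes: 6! = 720.
Probability = 56/720 = 7/90.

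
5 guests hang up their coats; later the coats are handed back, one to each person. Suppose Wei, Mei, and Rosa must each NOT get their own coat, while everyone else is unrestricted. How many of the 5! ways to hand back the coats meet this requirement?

Inclusion-exclusion on the 3 forbidden self-matches:
Σ_{j=0}^{3} (-1)^j C(3,j)(5-j)!
= C(3,0)·5! - C(3,1)·4! + C(3,2)·3! - C(3,3)·2!
= 120 - 72 + 18 - 2
= 64

64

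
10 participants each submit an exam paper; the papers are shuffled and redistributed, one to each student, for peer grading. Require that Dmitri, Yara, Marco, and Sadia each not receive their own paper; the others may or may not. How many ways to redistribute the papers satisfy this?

2399760

Let A_j be the event that the j-th constrained one is fixed. By inclusion-exclusion over the 4 events:
Σ_{j=0}^{4} (-1)^j C(4,j)(10-j)!
= C(4,0)·10! - C(4,1)·9! + C(4,2)·8! - C(4,3)·7! + C(4,4)·6!
= 3628800 - 1451520 + 241920 - 20160 + 720
= 2399760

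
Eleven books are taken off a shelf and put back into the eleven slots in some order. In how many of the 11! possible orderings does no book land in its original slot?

The number of derangements of 11 is !11 = Σ_{k=0}^{11} (-1)^k·11!/k!
= 11! - 11!/1! + 11!/2! - 11!/3! + 11!/4! - 11!/5! + 11!/6! - 11!/7! + 11!/8! - 11!/9! + 11!/10! - 11!/11!
= 39916800 - 39916800 + 19958400 - 6652800 + 1663200 - 332640 + 55440 - 7920 + 990 - 110 + 11 - 1
= 14684570

14684570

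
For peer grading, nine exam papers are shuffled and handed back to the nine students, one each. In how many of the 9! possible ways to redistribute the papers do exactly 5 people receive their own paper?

1134

Choose which 5 of the 9 are fixed: C(9,5) = 126.
The other 4 form a derangement: !4 = 9.
Total: 126 × 9 = 1134.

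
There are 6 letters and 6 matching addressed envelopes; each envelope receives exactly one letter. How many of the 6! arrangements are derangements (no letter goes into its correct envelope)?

265

By inclusion-exclusion, !6 = Σ (-1)^k · 6!/k! for k=0..6
= 6! - 6!/1! + 6!/2! - 6!/3! + 6!/4! - 6!/5! + 6!/6!
= 720 - 720 + 360 - 120 + 30 - 6 + 1
= 265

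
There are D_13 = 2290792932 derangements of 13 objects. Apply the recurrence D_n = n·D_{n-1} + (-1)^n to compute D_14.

D_14 = 14·2290792932 + 1 = 32071101049.

32071101049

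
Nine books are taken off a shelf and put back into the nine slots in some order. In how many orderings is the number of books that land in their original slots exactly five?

1134

Choose which 5 of the 9 are fixed: C(9,5) = 126.
The remaining 4 must be deranged: !4 = 9.
Total: 126 × 9 = 1134.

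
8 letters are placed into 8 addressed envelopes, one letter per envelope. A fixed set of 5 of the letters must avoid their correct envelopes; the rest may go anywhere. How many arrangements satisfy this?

Inclusion-exclusion on the 5 forbidden self-matches:
Σ_{j=0}^{5} (-1)^j C(5,j)(8-j)!
= C(5,0)·8! - C(5,1)·7! + C(5,2)·6! - C(5,3)·5! + C(5,4)·4! - C(5,5)·3!
= 40320 - 25200 + 7200 - 1200 + 120 - 6
= 21234

21234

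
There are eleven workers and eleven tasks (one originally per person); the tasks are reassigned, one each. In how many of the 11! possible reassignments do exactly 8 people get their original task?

Choose which 8 of the 11 are fixed: C(11,8) = 165.
The other 3 form a derangement: !3 = 2.
Total: 165 × 2 = 330.

330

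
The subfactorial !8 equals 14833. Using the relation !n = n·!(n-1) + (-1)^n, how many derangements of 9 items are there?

133496

!9 = 9·14833 - 1 = 133496.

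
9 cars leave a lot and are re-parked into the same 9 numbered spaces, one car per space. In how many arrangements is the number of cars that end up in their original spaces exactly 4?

5544

Pick the 4 fixed positions: C(9,4) = 126 ways.
The remaining 5 must be deranged: !5 = 44.
Total: 126 × 44 = 5544.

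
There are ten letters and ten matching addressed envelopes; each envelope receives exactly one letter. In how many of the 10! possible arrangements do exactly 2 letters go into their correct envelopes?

667485

Pick the 2 fixed positions: C(10,2) = 45 ways.
The other 8 form a derangement: !8 = 14833.
Total: 45 × 14833 = 667485.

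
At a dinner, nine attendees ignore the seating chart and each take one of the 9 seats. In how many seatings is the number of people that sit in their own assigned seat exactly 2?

66744

Choose which 2 of the 9 are fixed: C(9,2) = 36.
The other 7 form a derangement: !7 = 1854.
Total: 36 × 1854 = 66744.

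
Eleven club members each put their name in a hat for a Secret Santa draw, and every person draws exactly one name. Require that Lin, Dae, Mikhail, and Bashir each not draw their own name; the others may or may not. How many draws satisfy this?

27422640

Inclusion-exclusion on the 4 forbidden self-matches:
Σ_{j=0}^{4} (-1)^j C(4,j)(11-j)!
= C(4,0)·11! - C(4,1)·10! + C(4,2)·9! - C(4,3)·8! + C(4,4)·7!
= 39916800 - 14515200 + 2177280 - 161280 + 5040
= 27422640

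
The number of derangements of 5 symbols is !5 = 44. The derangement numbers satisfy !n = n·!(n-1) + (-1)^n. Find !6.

!6 = 6·44 + 1 = 265.

265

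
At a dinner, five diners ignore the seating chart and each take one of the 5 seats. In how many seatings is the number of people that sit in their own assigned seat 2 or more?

31

# with exactly i fixed is C(5,i)·!(5-i); sum over i=2..5:
  i=2: C(5,2)·!3 = 10·2 = 20
  i=3: C(5,3)·!2 = 10·1 = 10
  i=4: C(5,4)·!1 = 5·0 = 0
  i=5: C(5,5)·!0 = 1·1 = 1
Total = 31.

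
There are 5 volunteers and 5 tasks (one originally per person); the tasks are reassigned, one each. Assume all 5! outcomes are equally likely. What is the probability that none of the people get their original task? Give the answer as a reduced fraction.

Favorable outcomes: !5 = 44.
Total outcomes: 5! = 120.
Probability = 44/120 = 11/30.

11/30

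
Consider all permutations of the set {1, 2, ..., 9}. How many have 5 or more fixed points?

# with exactly i fixed is C(9,i)·!(9-i); sum over i=5..9:
  i=5: C(9,5)·!4 = 126·9 = 1134
  i=6: C(9,6)·!3 = 84·2 = 168
  i=7: C(9,7)·!2 = 36·1 = 36
  i=8: C(9,8)·!1 = 9·0 = 0
  i=9: C(9,9)·!0 = 1·1 = 1
Total = 1339.

1339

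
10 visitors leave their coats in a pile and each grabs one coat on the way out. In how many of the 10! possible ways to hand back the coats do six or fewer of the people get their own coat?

3628514

Sum C(10,i)·!(10-i) for i = 0..6:
  i=0: C(10,0)·!10 = 1·1334961 = 1334961
  i=1: C(10,1)·!9 = 10·133496 = 1334960
  i=2: C(10,2)·!8 = 45·14833 = 667485
  i=3: C(10,3)·!7 = 120·1854 = 222480
  i=4: C(10,4)·!6 = 210·265 = 55650
  i=5: C(10,5)·!5 = 252·44 = 11088
  i=6: C(10,6)·!4 = 210·9 = 1890
Total = 3628514.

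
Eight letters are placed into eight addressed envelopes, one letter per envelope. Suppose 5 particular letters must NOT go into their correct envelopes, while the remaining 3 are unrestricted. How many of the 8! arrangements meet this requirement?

21234

Let A_j be the event that the j-th constrained one is fixed. By inclusion-exclusion over the 5 events:
Σ_{j=0}^{5} (-1)^j C(5,j)(8-j)!
= C(5,0)·8! - C(5,1)·7! + C(5,2)·6! - C(5,3)·5! + C(5,4)·4! - C(5,5)·3!
= 40320 - 25200 + 7200 - 1200 + 120 - 6
= 21234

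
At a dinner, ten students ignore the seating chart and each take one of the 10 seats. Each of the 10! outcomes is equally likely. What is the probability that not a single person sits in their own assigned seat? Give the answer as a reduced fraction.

Favorable outcomes: !10 = 1334961.
Total outcomes: 10! = 3628800.
Probability = 1334961/3628800 = 16481/44800.

16481/44800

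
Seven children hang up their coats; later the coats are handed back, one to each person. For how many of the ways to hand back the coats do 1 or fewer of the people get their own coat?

3709

# with exactly i fixed is C(7,i)·!(7-i); sum over i=0..1:
  i=0: C(7,0)·!7 = 1·1854 = 1854
  i=1: C(7,1)·!6 = 7·265 = 1855
Total = 3709.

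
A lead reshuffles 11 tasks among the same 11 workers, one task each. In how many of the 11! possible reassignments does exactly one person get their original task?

Pick the single fixed position: C(11,1) = 11 ways.
The other 10 form a derangement: !10 = 1334961.
Total: 11 × 1334961 = 14684571.

14684571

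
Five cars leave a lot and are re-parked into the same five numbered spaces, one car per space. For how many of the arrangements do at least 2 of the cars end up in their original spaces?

Sum C(5,i)·!(5-i) for i = 2..5:
  i=2: C(5,2)·!3 = 10·2 = 20
  i=3: C(5,3)·!2 = 10·1 = 10
  i=4: C(5,4)·!1 = 5·0 = 0
  i=5: C(5,5)·!0 = 1·1 = 1
Total = 31.

31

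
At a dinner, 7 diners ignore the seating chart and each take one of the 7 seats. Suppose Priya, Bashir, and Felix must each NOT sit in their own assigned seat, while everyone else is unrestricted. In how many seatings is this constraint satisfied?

3216

Let A_j be the event that the j-th constrained one is fixed. By inclusion-exclusion over the 3 events:
Σ_{j=0}^{3} (-1)^j C(3,j)(7-j)!
= C(3,0)·7! - C(3,1)·6! + C(3,2)·5! - C(3,3)·4!
= 5040 - 2160 + 360 - 24
= 3216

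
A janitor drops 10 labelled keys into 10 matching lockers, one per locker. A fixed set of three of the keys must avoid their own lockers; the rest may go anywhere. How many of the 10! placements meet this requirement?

2656080

Inclusion-exclusion on the 3 forbidden self-matches:
Σ_{j=0}^{3} (-1)^j C(3,j)(10-j)!
= C(3,0)·10! - C(3,1)·9! + C(3,2)·8! - C(3,3)·7!
= 3628800 - 1088640 + 120960 - 5040
= 2656080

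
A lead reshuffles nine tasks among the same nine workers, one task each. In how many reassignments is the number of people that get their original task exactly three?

Pick the 3 fixed positions: C(9,3) = 84 ways.
The remaining 6 must be deranged: !6 = 265.
Total: 84 × 265 = 22260.

22260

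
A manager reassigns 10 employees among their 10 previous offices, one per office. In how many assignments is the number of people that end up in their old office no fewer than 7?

# with exactly i fixed is C(10,i)·!(10-i); sum over i=7..10:
  i=7: C(10,7)·!3 = 120·2 = 240
  i=8: C(10,8)·!2 = 45·1 = 45
  i=9: C(10,9)·!1 = 10·0 = 0
  i=10: C(10,10)·!0 = 1·1 = 1
Total = 286.

286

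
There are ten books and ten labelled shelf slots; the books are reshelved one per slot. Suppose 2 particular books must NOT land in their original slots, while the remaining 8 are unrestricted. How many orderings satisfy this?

2943360

Let A_j be the event that the j-th constrained one is fixed. By inclusion-exclusion over the 2 events:
Σ_{j=0}^{2} (-1)^j C(2,j)(10-j)!
= C(2,0)·10! - C(2,1)·9! + C(2,2)·8!
= 3628800 - 725760 + 40320
= 2943360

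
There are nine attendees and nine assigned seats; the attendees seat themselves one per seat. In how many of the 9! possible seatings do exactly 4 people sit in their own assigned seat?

5544

Choose which 4 of the 9 are fixed: C(9,4) = 126.
The other 5 form a derangement: !5 = 44.
Total: 126 × 44 = 5544.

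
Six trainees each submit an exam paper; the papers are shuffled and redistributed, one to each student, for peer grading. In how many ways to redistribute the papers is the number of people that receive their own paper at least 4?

16

Sum C(6,i)·!(6-i) for i = 4..6:
  i=4: C(6,4)·!2 = 15·1 = 15
  i=5: C(6,5)·!1 = 6·0 = 0
  i=6: C(6,6)·!0 = 1·1 = 1
Total = 16.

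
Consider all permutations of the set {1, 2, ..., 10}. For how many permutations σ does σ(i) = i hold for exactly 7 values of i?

240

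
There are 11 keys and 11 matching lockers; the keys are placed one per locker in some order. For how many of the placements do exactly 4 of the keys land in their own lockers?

Choose which 4 of the 11 are fixed: C(11,4) = 330.
The other 7 form a derangement: !7 = 1854.
Total: 330 × 1854 = 611820.

611820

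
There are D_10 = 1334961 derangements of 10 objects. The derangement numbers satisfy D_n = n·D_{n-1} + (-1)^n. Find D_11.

D_11 = 11·1334961 - 1 = 14684570.

14684570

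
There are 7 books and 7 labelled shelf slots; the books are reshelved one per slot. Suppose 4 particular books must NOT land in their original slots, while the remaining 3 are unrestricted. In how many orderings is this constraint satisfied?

2790

Let A_j be the event that the j-th constrained one is fixed. By inclusion-exclusion over the 4 events:
Σ_{j=0}^{4} (-1)^j C(4,j)(7-j)!
= C(4,0)·7! - C(4,1)·6! + C(4,2)·5! - C(4,3)·4! + C(4,4)·3!
= 5040 - 2880 + 720 - 96 + 6
= 2790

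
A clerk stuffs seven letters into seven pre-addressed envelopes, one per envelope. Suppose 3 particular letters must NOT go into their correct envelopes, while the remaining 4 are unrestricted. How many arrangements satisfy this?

3216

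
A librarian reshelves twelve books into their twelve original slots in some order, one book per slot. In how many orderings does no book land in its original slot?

176214841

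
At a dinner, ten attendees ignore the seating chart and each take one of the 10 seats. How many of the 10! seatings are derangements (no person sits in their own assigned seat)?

1334961

Recurrence: !10 = 9·(!9 + !8).
!10 = 9·(133496 + 14833) = 9·148329 = 1334961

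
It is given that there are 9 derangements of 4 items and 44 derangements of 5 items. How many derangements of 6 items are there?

265

!6 = (6-1)·(!5 + !4) = 5·(44 + 9) = 5·53 = 265.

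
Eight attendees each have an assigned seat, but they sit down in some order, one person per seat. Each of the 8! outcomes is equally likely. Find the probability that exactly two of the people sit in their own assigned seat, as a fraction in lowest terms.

53/288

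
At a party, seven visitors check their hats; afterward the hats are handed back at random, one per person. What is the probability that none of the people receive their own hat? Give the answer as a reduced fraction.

103/280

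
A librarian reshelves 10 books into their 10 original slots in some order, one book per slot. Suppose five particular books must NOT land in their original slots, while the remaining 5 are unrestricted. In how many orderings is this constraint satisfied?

2170680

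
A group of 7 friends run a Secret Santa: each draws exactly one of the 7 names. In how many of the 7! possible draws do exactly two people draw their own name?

924

Pick the 2 fixed positions: C(7,2) = 21 ways.
The other 5 form a derangement: !5 = 44.
Total: 21 × 44 = 924.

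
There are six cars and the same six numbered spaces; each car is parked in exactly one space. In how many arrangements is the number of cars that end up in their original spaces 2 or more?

191

Sum C(6,i)·!(6-i) for i = 2..6:
  i=2: C(6,2)·!4 = 15·9 = 135
  i=3: C(6,3)·!3 = 20·2 = 40
  i=4: C(6,4)·!2 = 15·1 = 15
  i=5: C(6,5)·!1 = 6·0 = 0
  i=6: C(6,6)·!0 = 1·1 = 1
Total = 191.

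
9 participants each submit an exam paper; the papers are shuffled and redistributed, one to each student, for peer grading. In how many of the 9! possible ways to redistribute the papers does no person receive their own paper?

Recurrence: !9 = 8·(!8 + !7).
!9 = 8·(14833 + 1854) = 8·16687 = 133496

133496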